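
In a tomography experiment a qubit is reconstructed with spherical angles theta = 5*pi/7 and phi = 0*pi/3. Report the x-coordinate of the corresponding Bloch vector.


theta = 2.2440, phi = 0.0000
r_x = sin(theta)*cos(phi) = 0.7818 * 1.0000
r_x = 0.7818

0.7818


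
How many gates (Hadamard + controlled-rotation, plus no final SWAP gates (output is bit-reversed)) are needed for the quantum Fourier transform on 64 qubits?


Hadamard gates: 64
Controlled rotations: n*(n-1)/2 = 64*63/2 = 2016
SWAP gates: 0 (omitted)
Total = 64 + 2016
= 2080

2080


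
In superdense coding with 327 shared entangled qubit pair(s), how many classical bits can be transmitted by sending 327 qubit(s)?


Superdense coding allows 2 classical bits per shared entangled pair.
327 pair(s) -> 2 * 327 = 654 classical bits

654


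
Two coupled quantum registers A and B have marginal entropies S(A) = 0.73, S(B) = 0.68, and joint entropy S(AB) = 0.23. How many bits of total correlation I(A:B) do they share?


I(A:B) = S(A) + S(B) - S(AB)
= 0.73 + 0.68 - 0.23
= 1.1800

1.1800


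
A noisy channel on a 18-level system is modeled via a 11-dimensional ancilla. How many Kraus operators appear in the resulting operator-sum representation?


Tracing out the environment in an orthonormal basis {|i>_E} gives Kraus operators K_i = <i|_E U |0>_E.
Number of Kraus operators = dim(H_env) = d_env
= 11

11


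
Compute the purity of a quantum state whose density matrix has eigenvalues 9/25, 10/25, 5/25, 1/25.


tr(rho^2) = sum of eigenvalues squared
= (9/25)^2 + (10/25)^2 + (5/25)^2 + (1/25)^2
= (81 + 100 + 25 + 1) / 625
= 207/625
= 0.3312

0.3312


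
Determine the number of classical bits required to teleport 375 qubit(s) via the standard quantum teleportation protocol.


Quantum teleportation requires 2 classical bits per qubit teleported.
375 qubit(s) -> 2 * 375 = 750 classical bits

750


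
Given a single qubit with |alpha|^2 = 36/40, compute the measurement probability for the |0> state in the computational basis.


|alpha|^2 = 36/40 = 0.9000
|beta|^2 = 1 - 36/40 = 4/40 = 0.1000
P(|0>) = |alpha|^2 = 0.9000

0.9000


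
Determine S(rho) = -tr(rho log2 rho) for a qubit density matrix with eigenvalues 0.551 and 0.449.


S = -p*log2(p) - (1-p)*log2(1-p)
p = 0.5510, 1-p = 0.4490
= -0.5510 * log2(0.5510) - 0.4490 * log2(0.4490)
= -(-0.4738) - (-0.5187)
= 0.9925

0.9925


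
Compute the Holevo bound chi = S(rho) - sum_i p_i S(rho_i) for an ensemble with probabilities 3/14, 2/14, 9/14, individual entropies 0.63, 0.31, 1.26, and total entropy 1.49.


chi = S(rho) - sum_i p_i * S(rho_i)
Weighted entropy = 3/14 * 0.63 + 2/14 * 0.31 + 9/14 * 1.26
= 0.9893
chi = 1.49 - 0.9893
= 0.5007

0.5007


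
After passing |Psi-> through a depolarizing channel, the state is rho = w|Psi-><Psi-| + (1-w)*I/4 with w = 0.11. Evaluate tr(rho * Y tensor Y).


|Psi-> = (|01> - |10>)/sqrt(2)
For the pure Bell state, <Y_A Y_B> = -1 (Bell-state Pauli correlator).
The maximally-mixed part I/4 has tr(I/4 * P tensor P) = 0 for any traceless Pauli P.
So <Y_A Y_B>_rho = w * (-1) + (1 - w) * 0
= 0.11 * (-1)
= -0.1100

-0.1100


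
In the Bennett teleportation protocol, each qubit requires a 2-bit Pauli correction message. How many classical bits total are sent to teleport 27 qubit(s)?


Quantum teleportation requires 2 classical bits per qubit teleported.
27 qubit(s) -> 2 * 27 = 54 classical bits

54


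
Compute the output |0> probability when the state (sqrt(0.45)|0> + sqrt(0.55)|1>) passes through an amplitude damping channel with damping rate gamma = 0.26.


For amplitude damping with parameter gamma on state sqrt(a)|0> + sqrt(b)|1>:
alpha^2 = 0.45, beta^2 = 0.55
P(|0>) = alpha^2 + gamma * beta^2
= 0.45 + 0.26 * 0.55
= 0.45 + 0.1430
= 0.5930

0.5930


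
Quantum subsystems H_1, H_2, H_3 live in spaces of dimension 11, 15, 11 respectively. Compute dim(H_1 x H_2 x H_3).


dim(H_1 x H_2 x H_3) = 11 * 15 * 11
= 165 * 11
= 1815

1815


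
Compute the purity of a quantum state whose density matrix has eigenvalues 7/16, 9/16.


tr(rho^2) = sum of eigenvalues squared
= (7/16)^2 + (9/16)^2
= (49 + 81) / 256
= 130/256
= 0.5078

0.5078


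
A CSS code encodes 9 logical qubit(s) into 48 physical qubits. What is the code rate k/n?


Code rate R = k/n
= 9/48
= 0.1875

0.1875


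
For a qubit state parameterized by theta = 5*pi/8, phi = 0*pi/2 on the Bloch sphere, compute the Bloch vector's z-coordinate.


theta = 1.9635, phi = 0.0000
r_z = cos(theta) = -0.3827

-0.3827


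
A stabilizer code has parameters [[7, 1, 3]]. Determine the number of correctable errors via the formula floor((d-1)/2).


Code parameters: [[7, 1, 3]], distance d = 3.
Number of correctable errors = floor((d-1)/2)
= floor((3 - 1)/2)
= floor(2/2)
= 1

1


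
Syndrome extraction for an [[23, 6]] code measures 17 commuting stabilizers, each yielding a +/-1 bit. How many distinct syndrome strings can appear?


Each stabilizer generator gives a binary (+1 or -1) measurement outcome.
With 17 independent generators:
Total syndromes = 2^17
= 131072

131072


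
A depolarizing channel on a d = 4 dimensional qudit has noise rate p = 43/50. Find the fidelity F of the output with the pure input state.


F = (1-p) + p/d
= (1 - 0.8600) + 0.8600/4
= 0.1400 + 0.2150
= 0.3550

0.3550


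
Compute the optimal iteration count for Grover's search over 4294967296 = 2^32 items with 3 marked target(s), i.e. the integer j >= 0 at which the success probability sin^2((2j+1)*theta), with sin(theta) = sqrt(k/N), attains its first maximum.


After j Grover iterations the success probability is P(j) = sin^2((2j+1)*theta), where sin(theta) = sqrt(k/N).
N = 2^32 = 4294967296, k = 3
sin(theta) = sqrt(k/N) = 2.642899792e-05
theta = arcsin(sqrt(k/N)) = 2.642899792e-05 rad
P(j) reaches its first maximum when (2j+1)*theta is as close as possible to pi/2, i.e. j = round(pi/(4*theta) - 1/2).
pi/(4*theta) - 1/2 = 29716.7888
(For comparison, the common estimate pi/4 * sqrt(N/k) = 29717.2888; the exact maximiser is used here.)
Optimal iterations = 29717

29717


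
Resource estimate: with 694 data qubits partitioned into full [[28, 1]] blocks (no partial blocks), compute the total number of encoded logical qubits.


Each code block uses 28 physical qubits for 1 logical qubit(s).
Number of complete blocks = floor(694 / 28) = 24
Logical qubits = 24 * 1
= 24

24


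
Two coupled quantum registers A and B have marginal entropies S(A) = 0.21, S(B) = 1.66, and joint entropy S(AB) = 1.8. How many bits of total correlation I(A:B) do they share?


I(A:B) = S(A) + S(B) - S(AB)
= 0.21 + 1.66 - 1.8
= 0.0700

0.0700


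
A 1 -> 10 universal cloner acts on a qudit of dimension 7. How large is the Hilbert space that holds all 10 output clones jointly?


Output space = H^(tensor 10) where dim(H) = 7
dim = 7^10
= 49 (after 2 factors)
= 343 (after 3 factors)
= 2401 (after 4 factors)
= 16807 (after 5 factors)
= 117649 (after 6 factors)
= 823543 (after 7 factors)
= 5764801 (after 8 factors)
= 40353607 (after 9 factors)
= 282475249 (after 10 factors)
= 282475249

282475249


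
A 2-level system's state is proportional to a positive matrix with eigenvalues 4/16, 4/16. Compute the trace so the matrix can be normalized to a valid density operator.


tr(M) = sum of eigenvalues
= 4/16 + 4/16
= 8/16
= 0.5000

0.5000


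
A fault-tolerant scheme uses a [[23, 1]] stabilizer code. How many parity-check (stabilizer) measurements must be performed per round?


For an [[n,k]] stabilizer code:
Number of stabilizer generators = n - k
= 23 - 1
= 22

22


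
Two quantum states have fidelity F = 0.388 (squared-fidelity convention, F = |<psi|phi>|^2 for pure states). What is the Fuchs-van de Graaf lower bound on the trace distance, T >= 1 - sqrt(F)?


Fuchs-van de Graaf (squared-fidelity convention): 1 - sqrt(F) <= T <= sqrt(1 - F).
Lower bound: T >= 1 - sqrt(F)
sqrt(F) = sqrt(0.388) = 0.6229
T >= 1 - 0.6229
T >= 0.3771

0.3771


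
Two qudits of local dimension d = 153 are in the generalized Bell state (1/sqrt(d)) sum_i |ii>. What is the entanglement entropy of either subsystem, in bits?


For a maximally entangled state in d x d:
S = log2(d) = log2(153)
= 7.2574

7.2574


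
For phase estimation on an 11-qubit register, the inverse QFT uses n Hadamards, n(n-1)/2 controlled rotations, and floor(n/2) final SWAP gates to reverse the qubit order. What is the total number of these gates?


Hadamard gates: 11
Controlled rotations: n*(n-1)/2 = 11*10/2 = 55
SWAP gates: floor(n/2) = floor(11/2) = 5
Total = 11 + 55 + 5
= 71

71


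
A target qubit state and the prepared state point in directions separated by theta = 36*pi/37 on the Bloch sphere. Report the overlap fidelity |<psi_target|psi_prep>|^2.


For states separated by angle theta on Bloch sphere:
F = cos^2(theta/2)
theta = 36*pi/37 = 3.0567
theta/2 = 1.5283
cos(theta/2) = 0.0424
F = 0.0018

0.0018


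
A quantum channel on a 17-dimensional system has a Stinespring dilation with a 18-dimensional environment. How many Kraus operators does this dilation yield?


Tracing out the environment in an orthonormal basis {|i>_E} gives Kraus operators K_i = <i|_E U |0>_E.
Number of Kraus operators = dim(H_env) = d_env
= 18

18


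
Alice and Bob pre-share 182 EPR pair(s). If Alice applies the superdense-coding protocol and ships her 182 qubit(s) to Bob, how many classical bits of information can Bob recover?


Superdense coding allows 2 classical bits per shared entangled pair.
182 pair(s) -> 2 * 182 = 364 classical bits

364


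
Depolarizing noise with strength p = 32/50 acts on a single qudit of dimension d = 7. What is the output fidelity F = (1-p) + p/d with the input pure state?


F = (1-p) + p/d
= (1 - 0.6400) + 0.6400/7
= 0.3600 + 0.0914
= 0.4514

0.4514


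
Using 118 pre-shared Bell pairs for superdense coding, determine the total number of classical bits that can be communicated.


Superdense coding allows 2 classical bits per shared entangled pair.
118 pair(s) -> 2 * 118 = 236 classical bits

236


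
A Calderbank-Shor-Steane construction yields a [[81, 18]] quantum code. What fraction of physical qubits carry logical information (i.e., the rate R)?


Code rate R = k/n
= 18/81
= 0.2222

0.2222


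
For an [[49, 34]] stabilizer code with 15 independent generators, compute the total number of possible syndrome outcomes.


Each stabilizer generator gives a binary (+1 or -1) measurement outcome.
With 15 independent generators:
Total syndromes = 2^15
= 32768

32768


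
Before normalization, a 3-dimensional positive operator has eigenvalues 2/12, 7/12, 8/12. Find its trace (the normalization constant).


tr(M) = sum of eigenvalues
= 2/12 + 7/12 + 8/12
= 17/12
= 1.4167

1.4167


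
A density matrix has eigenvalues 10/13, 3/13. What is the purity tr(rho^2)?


tr(rho^2) = sum of eigenvalues squared
= (10/13)^2 + (3/13)^2
= (100 + 9) / 169
= 109/169
= 0.6450

0.6450


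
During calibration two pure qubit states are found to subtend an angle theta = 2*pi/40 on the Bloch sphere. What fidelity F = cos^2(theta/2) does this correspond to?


For states separated by angle theta on Bloch sphere:
F = cos^2(theta/2)
theta = 2*pi/40 = 0.1571
theta/2 = 0.0785
cos(theta/2) = 0.9969
F = 0.9938

0.9938


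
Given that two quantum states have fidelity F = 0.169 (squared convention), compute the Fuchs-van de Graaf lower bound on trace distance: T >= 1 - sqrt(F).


Fuchs-van de Graaf (squared-fidelity convention): 1 - sqrt(F) <= T <= sqrt(1 - F).
Lower bound: T >= 1 - sqrt(F)
sqrt(F) = sqrt(0.169) = 0.4111
T >= 1 - 0.4111
T >= 0.5889

0.5889


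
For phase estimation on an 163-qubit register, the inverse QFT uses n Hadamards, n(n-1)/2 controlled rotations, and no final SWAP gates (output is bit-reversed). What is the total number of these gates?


Hadamard gates: 163
Controlled rotations: n*(n-1)/2 = 163*162/2 = 13203
SWAP gates: 0 (omitted)
Total = 163 + 13203
= 13366

13366


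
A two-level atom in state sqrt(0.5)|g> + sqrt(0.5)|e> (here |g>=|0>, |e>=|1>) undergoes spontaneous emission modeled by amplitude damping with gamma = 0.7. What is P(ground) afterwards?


For amplitude damping with parameter gamma on state sqrt(a)|0> + sqrt(b)|1>:
alpha^2 = 0.5, beta^2 = 0.5
P(|0>) = alpha^2 + gamma * beta^2
= 0.5 + 0.7 * 0.5
= 0.5 + 0.3500
= 0.8500

0.8500


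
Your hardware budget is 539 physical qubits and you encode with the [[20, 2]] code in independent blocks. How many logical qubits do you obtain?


Each code block uses 20 physical qubits for 2 logical qubit(s).
Number of complete blocks = floor(539 / 20) = 26
Logical qubits = 26 * 2
= 52

52


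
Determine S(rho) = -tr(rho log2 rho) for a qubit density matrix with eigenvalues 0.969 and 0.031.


S = -p*log2(p) - (1-p)*log2(1-p)
p = 0.9690, 1-p = 0.0310
= -0.9690 * log2(0.9690) - 0.0310 * log2(0.0310)
= -(-0.0440) - (-0.1554)
= 0.1994

0.1994


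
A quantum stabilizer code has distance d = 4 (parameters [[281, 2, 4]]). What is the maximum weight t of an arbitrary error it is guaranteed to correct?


Code parameters: [[281, 2, 4]], distance d = 4.
Number of correctable errors = floor((d-1)/2)
= floor((4 - 1)/2)
= floor(3/2)
= 1

1


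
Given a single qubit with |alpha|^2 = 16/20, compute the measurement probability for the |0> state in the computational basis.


|alpha|^2 = 16/20 = 0.8000
|beta|^2 = 1 - 16/20 = 4/20 = 0.2000
P(|0>) = |alpha|^2 = 0.8000

0.8000


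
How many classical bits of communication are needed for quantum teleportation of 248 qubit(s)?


Quantum teleportation requires 2 classical bits per qubit teleported.
248 qubit(s) -> 2 * 248 = 496 classical bits

496


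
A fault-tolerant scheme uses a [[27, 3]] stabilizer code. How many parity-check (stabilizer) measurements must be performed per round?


For an [[n,k]] stabilizer code:
Number of stabilizer generators = n - k
= 27 - 3
= 24

24


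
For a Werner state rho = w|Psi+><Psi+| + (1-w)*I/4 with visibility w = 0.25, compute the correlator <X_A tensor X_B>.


|Psi+> = (|01> + |10>)/sqrt(2)
For the pure Bell state, <X_A X_B> = +1 (Bell-state Pauli correlator).
The maximally-mixed part I/4 has tr(I/4 * P tensor P) = 0 for any traceless Pauli P.
So <X_A X_B>_rho = w * (+1) + (1 - w) * 0
= 0.25 * (+1)
= 0.2500

0.2500


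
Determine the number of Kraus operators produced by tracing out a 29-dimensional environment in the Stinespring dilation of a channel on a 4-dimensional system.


Tracing out the environment in an orthonormal basis {|i>_E} gives Kraus operators K_i = <i|_E U |0>_E.
Number of Kraus operators = dim(H_env) = d_env
= 29

29


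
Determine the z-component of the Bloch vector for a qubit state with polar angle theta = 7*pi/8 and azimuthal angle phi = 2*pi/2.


theta = 2.7489, phi = 3.1416
r_z = cos(theta) = -0.9239

-0.9239


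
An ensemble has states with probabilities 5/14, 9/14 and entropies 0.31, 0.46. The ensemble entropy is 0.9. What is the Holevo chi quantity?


chi = S(rho) - sum_i p_i * S(rho_i)
Weighted entropy = 5/14 * 0.31 + 9/14 * 0.46
= 0.4064
chi = 0.9 - 0.4064
= 0.4936

0.4936


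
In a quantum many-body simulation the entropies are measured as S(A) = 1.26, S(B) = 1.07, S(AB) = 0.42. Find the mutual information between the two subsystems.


I(A:B) = S(A) + S(B) - S(AB)
= 1.26 + 1.07 - 0.42
= 1.9100

1.9100


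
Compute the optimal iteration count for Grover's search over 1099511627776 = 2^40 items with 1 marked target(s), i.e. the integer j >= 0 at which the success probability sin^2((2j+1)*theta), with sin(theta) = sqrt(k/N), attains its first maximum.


After j Grover iterations the success probability is P(j) = sin^2((2j+1)*theta), where sin(theta) = sqrt(k/N).
N = 2^40 = 1099511627776, k = 1
sin(theta) = sqrt(k/N) = 9.536743164e-07
theta = arcsin(sqrt(k/N)) = 9.536743164e-07 rad
P(j) reaches its first maximum when (2j+1)*theta is as close as possible to pi/2, i.e. j = round(pi/(4*theta) - 1/2).
pi/(4*theta) - 1/2 = 823549.1646
(For comparison, the common estimate pi/4 * sqrt(N/k) = 823549.6646; the exact maximiser is used here.)
Optimal iterations = 823549

823549


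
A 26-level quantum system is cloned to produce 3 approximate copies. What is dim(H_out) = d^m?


Output space = H^(tensor 3) where dim(H) = 26
dim = 26^3
= 676 (after 2 factors)
= 17576 (after 3 factors)
= 17576

17576


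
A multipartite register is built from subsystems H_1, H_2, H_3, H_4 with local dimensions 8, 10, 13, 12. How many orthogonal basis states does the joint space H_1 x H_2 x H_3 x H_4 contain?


dim(H_1 x H_2 x H_3 x H_4) = 8 * 10 * 13 * 12
= 80 * 13 * 12
= 1040 * 12
= 12480

12480


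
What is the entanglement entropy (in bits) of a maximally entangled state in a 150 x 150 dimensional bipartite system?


For a maximally entangled state in d x d:
S = log2(d) = log2(150)
= 7.2288

7.2288


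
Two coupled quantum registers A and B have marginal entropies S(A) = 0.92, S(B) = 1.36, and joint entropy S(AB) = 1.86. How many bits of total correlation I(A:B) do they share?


I(A:B) = S(A) + S(B) - S(AB)
= 0.92 + 1.36 - 1.86
= 0.4200

0.4200


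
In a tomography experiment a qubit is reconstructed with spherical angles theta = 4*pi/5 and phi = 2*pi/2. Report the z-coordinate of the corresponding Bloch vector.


theta = 2.5133, phi = 3.1416
r_z = cos(theta) = -0.8090

-0.8090


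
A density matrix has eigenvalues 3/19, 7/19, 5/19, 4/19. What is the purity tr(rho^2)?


tr(rho^2) = sum of eigenvalues squared
= (3/19)^2 + (7/19)^2 + (5/19)^2 + (4/19)^2
= (9 + 49 + 25 + 16) / 361
= 99/361
= 0.2742

0.2742


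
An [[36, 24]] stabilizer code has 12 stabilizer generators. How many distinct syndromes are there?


Each stabilizer generator gives a binary (+1 or -1) measurement outcome.
With 12 independent generators:
Total syndromes = 2^12
= 4096

4096


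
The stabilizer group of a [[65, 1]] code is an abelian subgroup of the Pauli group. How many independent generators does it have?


For an [[n,k]] stabilizer code:
Number of stabilizer generators = n - k
= 65 - 1
= 64

64


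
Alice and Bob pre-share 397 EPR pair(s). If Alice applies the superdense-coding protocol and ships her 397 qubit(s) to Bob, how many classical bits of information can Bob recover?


Superdense coding allows 2 classical bits per shared entangled pair.
397 pair(s) -> 2 * 397 = 794 classical bits

794


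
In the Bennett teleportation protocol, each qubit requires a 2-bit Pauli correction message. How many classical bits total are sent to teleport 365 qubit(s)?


Quantum teleportation requires 2 classical bits per qubit teleported.
365 qubit(s) -> 2 * 365 = 730 classical bits

730


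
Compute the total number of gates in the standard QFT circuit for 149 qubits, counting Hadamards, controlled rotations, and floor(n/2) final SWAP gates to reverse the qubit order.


Hadamard gates: 149
Controlled rotations: n*(n-1)/2 = 149*148/2 = 11026
SWAP gates: floor(n/2) = floor(149/2) = 74
Total = 149 + 11026 + 74
= 11249

11249


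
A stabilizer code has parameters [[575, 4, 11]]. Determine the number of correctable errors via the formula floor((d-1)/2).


Code parameters: [[575, 4, 11]], distance d = 11.
Number of correctable errors = floor((d-1)/2)
= floor((11 - 1)/2)
= floor(10/2)
= 5

5


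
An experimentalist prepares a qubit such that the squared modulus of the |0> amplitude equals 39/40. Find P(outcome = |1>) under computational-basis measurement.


|alpha|^2 = 39/40 = 0.9750
|beta|^2 = 1 - 39/40 = 1/40 = 0.0250
P(|1>) = |beta|^2 = 0.0250

0.0250


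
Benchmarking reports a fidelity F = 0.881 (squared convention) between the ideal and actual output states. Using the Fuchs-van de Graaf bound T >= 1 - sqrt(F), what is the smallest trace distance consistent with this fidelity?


Fuchs-van de Graaf (squared-fidelity convention): 1 - sqrt(F) <= T <= sqrt(1 - F).
Lower bound: T >= 1 - sqrt(F)
sqrt(F) = sqrt(0.881) = 0.9386
T >= 1 - 0.9386
T >= 0.0614

0.0614


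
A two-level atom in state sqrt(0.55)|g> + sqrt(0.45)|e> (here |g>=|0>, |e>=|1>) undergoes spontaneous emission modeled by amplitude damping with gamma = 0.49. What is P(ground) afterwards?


For amplitude damping with parameter gamma on state sqrt(a)|0> + sqrt(b)|1>:
alpha^2 = 0.55, beta^2 = 0.45
P(|0>) = alpha^2 + gamma * beta^2
= 0.55 + 0.49 * 0.45
= 0.55 + 0.2205
= 0.7705

0.7705


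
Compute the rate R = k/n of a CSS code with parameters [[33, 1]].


Code rate R = k/n
= 1/33
= 0.0303

0.0303


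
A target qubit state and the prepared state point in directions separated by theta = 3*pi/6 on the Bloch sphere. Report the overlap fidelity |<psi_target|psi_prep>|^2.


For states separated by angle theta on Bloch sphere:
F = cos^2(theta/2)
theta = 3*pi/6 = 1.5708
theta/2 = 0.7854
cos(theta/2) = 0.7071
F = 0.5000

0.5000


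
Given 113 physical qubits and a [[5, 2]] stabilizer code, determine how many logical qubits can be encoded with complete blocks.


Each code block uses 5 physical qubits for 2 logical qubit(s).
Number of complete blocks = floor(113 / 5) = 22
Logical qubits = 22 * 2
= 44

44


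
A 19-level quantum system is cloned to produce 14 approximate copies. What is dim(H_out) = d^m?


Output space = H^(tensor 14) where dim(H) = 19
dim = 19^14
= 361 (after 2 factors)
= 6859 (after 3 factors)
= 130321 (after 4 factors)
= 2476099 (after 5 factors)
= 47045881 (after 6 factors)
= 893871739 (after 7 factors)
= 16983563041 (after 8 factors)
= 322687697779 (after 9 factors)
= 6131066257801 (after 10 factors)
= 116490258898219 (after 11 factors)
= 2213314919066161 (after 12 factors)
= 42052983462257059 (after 13 factors)
= 799006685782884121 (after 14 factors)
= 799006685782884121

799006685782884121


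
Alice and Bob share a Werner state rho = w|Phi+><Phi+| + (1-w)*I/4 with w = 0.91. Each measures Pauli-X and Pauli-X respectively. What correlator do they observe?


|Phi+> = (|00> + |11>)/sqrt(2)
For the pure Bell state, <X_A X_B> = +1 (Bell-state Pauli correlator).
The maximally-mixed part I/4 has tr(I/4 * P tensor P) = 0 for any traceless Pauli P.
So <X_A X_B>_rho = w * (+1) + (1 - w) * 0
= 0.91 * (+1)
= 0.9100

0.9100


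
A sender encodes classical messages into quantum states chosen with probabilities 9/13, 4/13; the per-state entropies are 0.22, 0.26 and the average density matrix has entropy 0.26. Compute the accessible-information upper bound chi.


chi = S(rho) - sum_i p_i * S(rho_i)
Weighted entropy = 9/13 * 0.22 + 4/13 * 0.26
= 0.2323
chi = 0.26 - 0.2323
= 0.0277

0.0277


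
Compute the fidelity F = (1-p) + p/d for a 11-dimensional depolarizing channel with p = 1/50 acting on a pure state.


F = (1-p) + p/d
= (1 - 0.0200) + 0.0200/11
= 0.9800 + 0.0018
= 0.9818

0.9818


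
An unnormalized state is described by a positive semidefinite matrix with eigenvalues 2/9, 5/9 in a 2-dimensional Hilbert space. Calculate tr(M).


tr(M) = sum of eigenvalues
= 2/9 + 5/9
= 7/9
= 0.7778

0.7778


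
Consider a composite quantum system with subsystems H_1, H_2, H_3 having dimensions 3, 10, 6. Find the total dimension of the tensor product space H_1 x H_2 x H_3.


dim(H_1 x H_2 x H_3) = 3 * 10 * 6
= 30 * 6
= 180

180


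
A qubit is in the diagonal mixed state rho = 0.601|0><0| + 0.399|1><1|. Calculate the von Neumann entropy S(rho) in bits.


S = -p*log2(p) - (1-p)*log2(1-p)
p = 0.6010, 1-p = 0.3990
= -0.6010 * log2(0.6010) - 0.3990 * log2(0.3990)
= -(-0.4415) - (-0.5289)
= 0.9704

0.9704


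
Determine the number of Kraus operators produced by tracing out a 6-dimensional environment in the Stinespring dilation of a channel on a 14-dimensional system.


Tracing out the environment in an orthonormal basis {|i>_E} gives Kraus operators K_i = <i|_E U |0>_E.
Number of Kraus operators = dim(H_env) = d_env
= 6

6


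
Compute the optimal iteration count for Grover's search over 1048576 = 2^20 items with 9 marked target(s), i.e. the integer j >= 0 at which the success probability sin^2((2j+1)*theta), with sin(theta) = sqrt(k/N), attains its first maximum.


After j Grover iterations the success probability is P(j) = sin^2((2j+1)*theta), where sin(theta) = sqrt(k/N).
N = 2^20 = 1048576, k = 9
sin(theta) = sqrt(k/N) = 0.0029296875
theta = arcsin(sqrt(k/N)) = 0.002929691691 rad
P(j) reaches its first maximum when (2j+1)*theta is as close as possible to pi/2, i.e. j = round(pi/(4*theta) - 1/2).
pi/(4*theta) - 1/2 = 267.5822
(For comparison, the common estimate pi/4 * sqrt(N/k) = 268.0826; the exact maximiser is used here.)
Optimal iterations = 268

268


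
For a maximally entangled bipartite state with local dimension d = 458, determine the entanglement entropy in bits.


For a maximally entangled state in d x d:
S = log2(d) = log2(458)
= 8.8392

8.8392


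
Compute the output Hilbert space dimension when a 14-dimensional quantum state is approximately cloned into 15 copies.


Output space = H^(tensor 15) where dim(H) = 14
dim = 14^15
= 196 (after 2 factors)
= 2744 (after 3 factors)
= 38416 (after 4 factors)
= 537824 (after 5 factors)
= 7529536 (after 6 factors)
= 105413504 (after 7 factors)
= 1475789056 (after 8 factors)
= 20661046784 (after 9 factors)
= 289254654976 (after 10 factors)
= 4049565169664 (after 11 factors)
= 56693912375296 (after 12 factors)
= 793714773254144 (after 13 factors)
= 11112006825558016 (after 14 factors)
= 155568095557812224 (after 15 factors)
= 155568095557812224

155568095557812224


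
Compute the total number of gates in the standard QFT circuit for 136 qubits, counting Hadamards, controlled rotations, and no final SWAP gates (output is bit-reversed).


Hadamard gates: 136
Controlled rotations: n*(n-1)/2 = 136*135/2 = 9180
SWAP gates: 0 (omitted)
Total = 136 + 9180
= 9316

9316


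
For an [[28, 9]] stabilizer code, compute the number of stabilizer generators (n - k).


For an [[n,k]] stabilizer code:
Number of stabilizer generators = n - k
= 28 - 9
= 19

19


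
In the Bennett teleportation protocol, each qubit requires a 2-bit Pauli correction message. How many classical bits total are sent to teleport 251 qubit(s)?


Quantum teleportation requires 2 classical bits per qubit teleported.
251 qubit(s) -> 2 * 251 = 502 classical bits

502


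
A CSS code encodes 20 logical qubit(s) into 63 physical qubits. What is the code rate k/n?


Code rate R = k/n
= 20/63
= 0.3175

0.3175


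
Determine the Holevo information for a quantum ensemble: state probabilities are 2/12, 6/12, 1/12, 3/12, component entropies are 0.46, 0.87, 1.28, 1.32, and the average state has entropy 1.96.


chi = S(rho) - sum_i p_i * S(rho_i)
Weighted entropy = 2/12 * 0.46 + 6/12 * 0.87 + 1/12 * 1.28 + 3/12 * 1.32
= 0.9483
chi = 1.96 - 0.9483
= 1.0117

1.0117


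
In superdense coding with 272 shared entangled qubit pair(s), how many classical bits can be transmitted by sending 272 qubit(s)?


Superdense coding allows 2 classical bits per shared entangled pair.
272 pair(s) -> 2 * 272 = 544 classical bits

544


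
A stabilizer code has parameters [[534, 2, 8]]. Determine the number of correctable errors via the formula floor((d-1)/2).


Code parameters: [[534, 2, 8]], distance d = 8.
Number of correctable errors = floor((d-1)/2)
= floor((8 - 1)/2)
= floor(7/2)
= 3

3


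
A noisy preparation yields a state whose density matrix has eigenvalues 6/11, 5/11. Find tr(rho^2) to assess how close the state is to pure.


tr(rho^2) = sum of eigenvalues squared
= (6/11)^2 + (5/11)^2
= (36 + 25) / 121
= 61/121
= 0.5041

0.5041


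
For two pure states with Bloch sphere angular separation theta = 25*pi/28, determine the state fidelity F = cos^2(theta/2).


For states separated by angle theta on Bloch sphere:
F = cos^2(theta/2)
theta = 25*pi/28 = 2.8050
theta/2 = 1.4025
cos(theta/2) = 0.1675
F = 0.0281

0.0281


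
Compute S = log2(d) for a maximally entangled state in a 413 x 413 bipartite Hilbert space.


For a maximally entangled state in d x d:
S = log2(d) = log2(413)
= 8.6900

8.6900


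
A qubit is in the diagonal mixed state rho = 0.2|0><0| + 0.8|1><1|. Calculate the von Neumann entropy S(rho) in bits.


S = -p*log2(p) - (1-p)*log2(1-p)
p = 0.2000, 1-p = 0.8000
= -0.2000 * log2(0.2000) - 0.8000 * log2(0.8000)
= -(-0.4644) - (-0.2575)
= 0.7219

0.7219


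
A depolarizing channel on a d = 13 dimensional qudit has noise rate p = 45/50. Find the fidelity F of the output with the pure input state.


F = (1-p) + p/d
= (1 - 0.9000) + 0.9000/13
= 0.1000 + 0.0692
= 0.1692

0.1692


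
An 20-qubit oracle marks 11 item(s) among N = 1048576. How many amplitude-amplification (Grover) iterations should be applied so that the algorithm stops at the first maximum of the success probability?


After j Grover iterations the success probability is P(j) = sin^2((2j+1)*theta), where sin(theta) = sqrt(k/N).
N = 2^20 = 1048576, k = 11
sin(theta) = sqrt(k/N) = 0.003238891397
theta = arcsin(sqrt(k/N)) = 0.00323889706 rad
P(j) reaches its first maximum when (2j+1)*theta is as close as possible to pi/2, i.e. j = round(pi/(4*theta) - 1/2).
pi/(4*theta) - 1/2 = 241.9894
(For comparison, the common estimate pi/4 * sqrt(N/k) = 242.4898; the exact maximiser is used here.)
Optimal iterations = 242

242


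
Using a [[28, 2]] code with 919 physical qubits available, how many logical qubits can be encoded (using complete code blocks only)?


Each code block uses 28 physical qubits for 2 logical qubit(s).
Number of complete blocks = floor(919 / 28) = 32
Logical qubits = 32 * 2
= 64

64


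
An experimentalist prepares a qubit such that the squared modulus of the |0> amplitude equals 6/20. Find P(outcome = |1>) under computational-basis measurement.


|alpha|^2 = 6/20 = 0.3000
|beta|^2 = 1 - 6/20 = 14/20 = 0.7000
P(|1>) = |beta|^2 = 0.7000

0.7000


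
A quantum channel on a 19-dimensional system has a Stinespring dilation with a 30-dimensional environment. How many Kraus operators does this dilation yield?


Tracing out the environment in an orthonormal basis {|i>_E} gives Kraus operators K_i = <i|_E U |0>_E.
Number of Kraus operators = dim(H_env) = d_env
= 30

30


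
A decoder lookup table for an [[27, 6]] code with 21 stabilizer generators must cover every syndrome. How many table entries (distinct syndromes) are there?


Each stabilizer generator gives a binary (+1 or -1) measurement outcome.
With 21 independent generators:
Total syndromes = 2^21
= 2097152

2097152


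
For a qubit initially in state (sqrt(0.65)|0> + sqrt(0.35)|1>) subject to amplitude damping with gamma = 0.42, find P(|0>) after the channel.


For amplitude damping with parameter gamma on state sqrt(a)|0> + sqrt(b)|1>:
alpha^2 = 0.65, beta^2 = 0.35
P(|0>) = alpha^2 + gamma * beta^2
= 0.65 + 0.42 * 0.35
= 0.65 + 0.1470
= 0.7970

0.7970


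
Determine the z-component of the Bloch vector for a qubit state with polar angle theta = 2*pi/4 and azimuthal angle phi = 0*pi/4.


theta = 1.5708, phi = 0.0000
r_z = cos(theta) = 0.0000

0.0000


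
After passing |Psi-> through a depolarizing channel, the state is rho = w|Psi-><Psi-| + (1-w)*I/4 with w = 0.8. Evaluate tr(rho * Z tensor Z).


|Psi-> = (|01> - |10>)/sqrt(2)
For the pure Bell state, <Z_A Z_B> = -1 (Bell-state Pauli correlator).
The maximally-mixed part I/4 has tr(I/4 * P tensor P) = 0 for any traceless Pauli P.
So <Z_A Z_B>_rho = w * (-1) + (1 - w) * 0
= 0.8 * (-1)
= -0.8000

-0.8000


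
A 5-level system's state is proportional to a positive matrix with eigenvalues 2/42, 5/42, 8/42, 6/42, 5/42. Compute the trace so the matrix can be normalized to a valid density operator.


tr(M) = sum of eigenvalues
= 2/42 + 5/42 + 8/42 + 6/42 + 5/42
= 26/42
= 0.6190

0.6190


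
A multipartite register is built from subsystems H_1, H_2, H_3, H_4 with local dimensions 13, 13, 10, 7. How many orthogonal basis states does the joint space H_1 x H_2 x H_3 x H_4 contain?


dim(H_1 x H_2 x H_3 x H_4) = 13 * 13 * 10 * 7
= 169 * 10 * 7
= 1690 * 7
= 11830

11830


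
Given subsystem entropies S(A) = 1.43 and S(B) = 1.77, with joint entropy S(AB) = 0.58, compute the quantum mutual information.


I(A:B) = S(A) + S(B) - S(AB)
= 1.43 + 1.77 - 0.58
= 2.6200

2.6200


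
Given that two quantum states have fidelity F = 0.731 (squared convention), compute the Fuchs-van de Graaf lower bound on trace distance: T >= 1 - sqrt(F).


Fuchs-van de Graaf (squared-fidelity convention): 1 - sqrt(F) <= T <= sqrt(1 - F).
Lower bound: T >= 1 - sqrt(F)
sqrt(F) = sqrt(0.731) = 0.8550
T >= 1 - 0.8550
T >= 0.1450

0.1450


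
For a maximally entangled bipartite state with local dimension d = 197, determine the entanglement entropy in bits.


For a maximally entangled state in d x d:
S = log2(d) = log2(197)
= 7.6221

7.6221


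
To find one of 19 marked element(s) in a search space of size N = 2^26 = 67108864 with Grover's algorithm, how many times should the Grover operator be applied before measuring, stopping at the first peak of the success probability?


After j Grover iterations the success probability is P(j) = sin^2((2j+1)*theta), where sin(theta) = sqrt(k/N).
N = 2^26 = 67108864, k = 19
sin(theta) = sqrt(k/N) = 0.0005320921562
theta = arcsin(sqrt(k/N)) = 0.0005320921813 rad
P(j) reaches its first maximum when (2j+1)*theta is as close as possible to pi/2, i.e. j = round(pi/(4*theta) - 1/2).
pi/(4*theta) - 1/2 = 1475.5566
(For comparison, the common estimate pi/4 * sqrt(N/k) = 1476.0566; the exact maximiser is used here.)
Optimal iterations = 1476

1476


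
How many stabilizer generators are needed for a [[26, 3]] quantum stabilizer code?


For an [[n,k]] stabilizer code:
Number of stabilizer generators = n - k
= 26 - 3
= 23

23


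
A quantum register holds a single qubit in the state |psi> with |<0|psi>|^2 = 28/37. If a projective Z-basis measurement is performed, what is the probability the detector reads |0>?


|alpha|^2 = 28/37 = 0.7568
|beta|^2 = 1 - 28/37 = 9/37 = 0.2432
P(|0>) = |alpha|^2 = 0.7568

0.7568


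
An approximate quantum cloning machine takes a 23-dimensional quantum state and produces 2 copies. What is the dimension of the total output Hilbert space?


Output space = H^(tensor 2) where dim(H) = 23
dim = 23^2
= 529

529


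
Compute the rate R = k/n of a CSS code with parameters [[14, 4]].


Code rate R = k/n
= 4/14
= 0.2857

0.2857


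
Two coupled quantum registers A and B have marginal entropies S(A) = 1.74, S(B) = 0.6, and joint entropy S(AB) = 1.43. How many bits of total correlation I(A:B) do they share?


I(A:B) = S(A) + S(B) - S(AB)
= 1.74 + 0.6 - 1.43
= 0.9100

0.9100


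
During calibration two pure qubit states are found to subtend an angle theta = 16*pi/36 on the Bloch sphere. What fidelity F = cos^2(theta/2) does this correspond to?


For states separated by angle theta on Bloch sphere:
F = cos^2(theta/2)
theta = 16*pi/36 = 1.3963
theta/2 = 0.6981
cos(theta/2) = 0.7660
F = 0.5868

0.5868


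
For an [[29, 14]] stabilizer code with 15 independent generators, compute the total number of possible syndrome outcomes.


Each stabilizer generator gives a binary (+1 or -1) measurement outcome.
With 15 independent generators:
Total syndromes = 2^15
= 32768

32768


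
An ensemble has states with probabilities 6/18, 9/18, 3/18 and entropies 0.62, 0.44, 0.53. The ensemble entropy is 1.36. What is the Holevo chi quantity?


chi = S(rho) - sum_i p_i * S(rho_i)
Weighted entropy = 6/18 * 0.62 + 9/18 * 0.44 + 3/18 * 0.53
= 0.5150
chi = 1.36 - 0.5150
= 0.8450

0.8450


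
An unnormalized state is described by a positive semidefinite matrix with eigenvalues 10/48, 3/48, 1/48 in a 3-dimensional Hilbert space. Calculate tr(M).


tr(M) = sum of eigenvalues
= 10/48 + 3/48 + 1/48
= 14/48
= 0.2917

0.2917


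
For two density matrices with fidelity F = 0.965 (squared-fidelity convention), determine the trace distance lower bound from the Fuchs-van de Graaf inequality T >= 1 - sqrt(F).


Fuchs-van de Graaf (squared-fidelity convention): 1 - sqrt(F) <= T <= sqrt(1 - F).
Lower bound: T >= 1 - sqrt(F)
sqrt(F) = sqrt(0.965) = 0.9823
T >= 1 - 0.9823
T >= 0.0177

0.0177


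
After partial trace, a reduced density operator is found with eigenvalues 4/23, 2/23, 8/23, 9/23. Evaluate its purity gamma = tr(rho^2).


tr(rho^2) = sum of eigenvalues squared
= (4/23)^2 + (2/23)^2 + (8/23)^2 + (9/23)^2
= (16 + 4 + 64 + 81) / 529
= 165/529
= 0.3119

0.3119


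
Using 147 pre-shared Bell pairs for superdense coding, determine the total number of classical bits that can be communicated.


Superdense coding allows 2 classical bits per shared entangled pair.
147 pair(s) -> 2 * 147 = 294 classical bits

294


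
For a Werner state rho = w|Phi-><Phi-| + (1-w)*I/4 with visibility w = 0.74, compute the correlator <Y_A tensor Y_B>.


|Phi-> = (|00> - |11>)/sqrt(2)
For the pure Bell state, <Y_A Y_B> = +1 (Bell-state Pauli correlator).
The maximally-mixed part I/4 has tr(I/4 * P tensor P) = 0 for any traceless Pauli P.
So <Y_A Y_B>_rho = w * (+1) + (1 - w) * 0
= 0.74 * (+1)
= 0.7400

0.7400


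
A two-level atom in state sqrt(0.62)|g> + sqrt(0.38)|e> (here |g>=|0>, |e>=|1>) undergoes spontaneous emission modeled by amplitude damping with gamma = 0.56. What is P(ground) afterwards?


For amplitude damping with parameter gamma on state sqrt(a)|0> + sqrt(b)|1>:
alpha^2 = 0.62, beta^2 = 0.38
P(|0>) = alpha^2 + gamma * beta^2
= 0.62 + 0.56 * 0.38
= 0.62 + 0.2128
= 0.8328

0.8328


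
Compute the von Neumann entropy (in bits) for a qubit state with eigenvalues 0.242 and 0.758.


S = -p*log2(p) - (1-p)*log2(1-p)
p = 0.2420, 1-p = 0.7580
= -0.2420 * log2(0.2420) - 0.7580 * log2(0.7580)
= -(-0.4954) - (-0.3030)
= 0.7984

0.7984


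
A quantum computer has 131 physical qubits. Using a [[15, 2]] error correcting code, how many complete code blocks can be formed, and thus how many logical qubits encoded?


Each code block uses 15 physical qubits for 2 logical qubit(s).
Number of complete blocks = floor(131 / 15) = 8
Logical qubits = 8 * 2
= 16

16


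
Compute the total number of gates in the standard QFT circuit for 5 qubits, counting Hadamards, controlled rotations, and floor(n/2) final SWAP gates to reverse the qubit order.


Hadamard gates: 5
Controlled rotations: n*(n-1)/2 = 5*4/2 = 10
SWAP gates: floor(n/2) = floor(5/2) = 2
Total = 5 + 10 + 2
= 17

17


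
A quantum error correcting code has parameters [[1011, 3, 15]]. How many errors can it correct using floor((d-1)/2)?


Code parameters: [[1011, 3, 15]], distance d = 15.
Number of correctable errors = floor((d-1)/2)
= floor((15 - 1)/2)
= floor(14/2)
= 7

7


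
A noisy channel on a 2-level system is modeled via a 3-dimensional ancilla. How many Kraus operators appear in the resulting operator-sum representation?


Tracing out the environment in an orthonormal basis {|i>_E} gives Kraus operators K_i = <i|_E U |0>_E.
Number of Kraus operators = dim(H_env) = d_env
= 3

3


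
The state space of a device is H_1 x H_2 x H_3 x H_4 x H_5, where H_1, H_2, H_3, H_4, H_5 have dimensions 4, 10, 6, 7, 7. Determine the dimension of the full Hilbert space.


dim(H_1 x H_2 x H_3 x H_4 x H_5) = 4 * 10 * 6 * 7 * 7
= 40 * 6 * 7 * 7
= 240 * 7 * 7
= 1680 * 7
= 11760

11760


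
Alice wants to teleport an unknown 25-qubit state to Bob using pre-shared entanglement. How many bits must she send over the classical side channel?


Quantum teleportation requires 2 classical bits per qubit teleported.
25 qubit(s) -> 2 * 25 = 50 classical bits

50


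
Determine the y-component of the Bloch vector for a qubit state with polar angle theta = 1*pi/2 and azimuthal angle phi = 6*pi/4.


theta = 1.5708, phi = 4.7124
r_y = sin(theta)*sin(phi) = 1.0000 * -1.0000
r_y = -1.0000

-1.0000


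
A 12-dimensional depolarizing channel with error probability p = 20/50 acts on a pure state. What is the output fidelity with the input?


F = (1-p) + p/d
= (1 - 0.4000) + 0.4000/12
= 0.6000 + 0.0333
= 0.6333

0.6333
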